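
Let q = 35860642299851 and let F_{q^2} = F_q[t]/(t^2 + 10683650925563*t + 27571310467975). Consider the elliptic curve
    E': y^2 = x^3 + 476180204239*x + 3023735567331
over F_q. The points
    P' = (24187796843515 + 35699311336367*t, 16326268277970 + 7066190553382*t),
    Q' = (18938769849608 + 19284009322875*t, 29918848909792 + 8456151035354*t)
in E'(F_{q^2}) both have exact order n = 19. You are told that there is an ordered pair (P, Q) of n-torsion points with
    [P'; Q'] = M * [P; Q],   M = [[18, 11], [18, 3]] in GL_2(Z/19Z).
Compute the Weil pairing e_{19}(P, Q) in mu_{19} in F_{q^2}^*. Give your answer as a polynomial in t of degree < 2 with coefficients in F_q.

Alternating bilinearity on E[19] (values in mu_{19} in F_{35860642299851^2}) gives e(P',Q') = e(P,Q)^det(M).
Hence e(P,Q) = e(P',Q')^{12} where 12 = 8^{-1} mod 19.
Build f_{19,P'} and f_{19,Q'} via the 5-bit ladder of 19=10011_2; evaluate at shifted divisors; quotient in F_{35860642299851^2}.
So e_{19}(P',Q') = 17956470110254 + 4974428914083*t.
Raise to 12: e(P,Q) = 29505764601869 + 34393012149711*t in mu_{19}.

29505764601869 + 34393012149711*t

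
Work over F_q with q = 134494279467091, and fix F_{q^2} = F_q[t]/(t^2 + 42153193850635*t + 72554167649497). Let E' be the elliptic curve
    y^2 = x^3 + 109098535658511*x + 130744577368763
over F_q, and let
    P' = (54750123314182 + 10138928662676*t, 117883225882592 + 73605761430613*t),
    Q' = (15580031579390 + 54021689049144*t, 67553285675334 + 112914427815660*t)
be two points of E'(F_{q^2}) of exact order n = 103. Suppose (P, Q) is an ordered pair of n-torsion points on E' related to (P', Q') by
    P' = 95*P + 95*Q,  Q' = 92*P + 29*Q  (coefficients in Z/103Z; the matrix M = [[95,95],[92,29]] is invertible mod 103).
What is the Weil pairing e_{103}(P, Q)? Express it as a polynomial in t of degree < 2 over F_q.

The 103-Weil pairing on E[103] over F_{134494279467091} is alternating-bilinear: e_{103}(P',Q') = e_{103}(P,Q)^det(M).
So e_{103}(P,Q) = e_{103}(P',Q')^{28}, since 92*28 = 1 mod 103.
Run Miller on y^2=x^3+109098535658511*x+130744577368763 over F_{134494279467091}: ladder 1100111 (7 bits); e = f_P(D_Q)/f_Q(D_P).
The quotient is 100924153676411 + 123550577300439*t.
(100924153676411 + 123550577300439*t)^{28} mod (134494279467091,f) = 67969845414254 + 66327303720125*t.

67969845414254 + 66327303720125*t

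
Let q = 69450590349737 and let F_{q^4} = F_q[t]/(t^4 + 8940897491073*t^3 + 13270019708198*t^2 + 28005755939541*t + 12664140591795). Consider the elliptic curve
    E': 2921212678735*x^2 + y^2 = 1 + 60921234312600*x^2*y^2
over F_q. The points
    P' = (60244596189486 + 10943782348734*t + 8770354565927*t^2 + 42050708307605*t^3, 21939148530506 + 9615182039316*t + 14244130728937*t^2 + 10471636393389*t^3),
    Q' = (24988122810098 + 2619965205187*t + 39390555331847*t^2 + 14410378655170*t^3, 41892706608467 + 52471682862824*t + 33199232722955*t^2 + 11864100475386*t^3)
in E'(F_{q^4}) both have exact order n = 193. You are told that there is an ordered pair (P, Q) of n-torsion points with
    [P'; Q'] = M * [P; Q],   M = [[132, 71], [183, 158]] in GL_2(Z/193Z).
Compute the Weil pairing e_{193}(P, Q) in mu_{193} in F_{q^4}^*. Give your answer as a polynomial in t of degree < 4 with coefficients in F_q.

49386753978906 + 22212869388365*t + 43261864639302*t^2 + 10410682235885*t^3

Under M = [[132,71],[183,158]] in GL_2(Z/193), e_{193}(P',Q') = e_{193}(P,Q)^(132*158-71*183 mod 193).
Hence e(P,Q) = e(P',Q')^{27} where 27 = 143^{-1} mod 193.
Edwards a_E,d_E -> Montgomery A=43464926655802,B=56987078452791 -> Weierstrass 58398619364105,5925783850572 via alpha=22215506223512,beta=2862642178968.
Double-and-add over 11000001: 8-1 doublings, 3-1 additions; each step l_{T,T}/v_{2T} or l_{T,P'}/v at Q'+S for random S.
e_{193}(P',Q') = 39797968751222 + 30687588497896*t + 35602263503024*t^2 + 50810858680437*t^3.
(39797968751222 + 30687588497896*t + 35602263503024*t^2 + 50810858680437*t^3)^{27} mod (69450590349737,f) = 49386753978906 + 22212869388365*t + 43261864639302*t^2 + 10410682235885*t^3.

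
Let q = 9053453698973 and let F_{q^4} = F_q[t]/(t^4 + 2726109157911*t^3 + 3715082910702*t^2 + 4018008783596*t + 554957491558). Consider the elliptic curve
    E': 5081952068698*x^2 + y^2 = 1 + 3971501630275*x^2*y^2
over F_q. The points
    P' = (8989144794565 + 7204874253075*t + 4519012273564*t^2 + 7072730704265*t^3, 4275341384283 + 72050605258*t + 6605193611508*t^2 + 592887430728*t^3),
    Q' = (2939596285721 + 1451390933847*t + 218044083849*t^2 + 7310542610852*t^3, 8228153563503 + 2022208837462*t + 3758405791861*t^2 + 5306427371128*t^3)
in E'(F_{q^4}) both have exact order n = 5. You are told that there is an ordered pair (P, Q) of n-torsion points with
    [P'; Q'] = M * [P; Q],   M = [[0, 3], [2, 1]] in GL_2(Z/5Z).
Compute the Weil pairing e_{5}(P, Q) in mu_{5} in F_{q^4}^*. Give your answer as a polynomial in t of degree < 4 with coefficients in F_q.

e_{5} is bilinear + alternating on E[5], so e_{5}(3*Q, 2*P + 1*Q) = e_{5}(P,Q)^(0*1-3*2).
Hence e(P,Q) = e(P',Q')^{4} where 4 = 4^{-1} mod 5.
Edwards->Montgomery: u=(1+y)/(1-y), v=u/x -> 3144905784522v^2=u^3+u; then x_W=2540976034349u: y^2=x^3+2819836442786*x.
Miller loop for e_{5} over F_{9053453698973^4}: bits of 5 = 101; 2 double steps + 1 add steps, l/v at each.
Miller gives e_{5}(P',Q') = 2676722948138 + 8714826218924*t + 675863768295*t^2 + 4005446269834*t^3 in F_{9053453698973^4}.
e_{5}(P,Q) = (2676722948138 + 8714826218924*t + 675863768295*t^2 + 4005446269834*t^3)^{4} = 4862412045782 + 1798980619871*t + 8100449881955*t^2 + 5598022976459*t^3.

4862412045782 + 1798980619871*t + 8100449881955*t^2 + 5598022976459*t^3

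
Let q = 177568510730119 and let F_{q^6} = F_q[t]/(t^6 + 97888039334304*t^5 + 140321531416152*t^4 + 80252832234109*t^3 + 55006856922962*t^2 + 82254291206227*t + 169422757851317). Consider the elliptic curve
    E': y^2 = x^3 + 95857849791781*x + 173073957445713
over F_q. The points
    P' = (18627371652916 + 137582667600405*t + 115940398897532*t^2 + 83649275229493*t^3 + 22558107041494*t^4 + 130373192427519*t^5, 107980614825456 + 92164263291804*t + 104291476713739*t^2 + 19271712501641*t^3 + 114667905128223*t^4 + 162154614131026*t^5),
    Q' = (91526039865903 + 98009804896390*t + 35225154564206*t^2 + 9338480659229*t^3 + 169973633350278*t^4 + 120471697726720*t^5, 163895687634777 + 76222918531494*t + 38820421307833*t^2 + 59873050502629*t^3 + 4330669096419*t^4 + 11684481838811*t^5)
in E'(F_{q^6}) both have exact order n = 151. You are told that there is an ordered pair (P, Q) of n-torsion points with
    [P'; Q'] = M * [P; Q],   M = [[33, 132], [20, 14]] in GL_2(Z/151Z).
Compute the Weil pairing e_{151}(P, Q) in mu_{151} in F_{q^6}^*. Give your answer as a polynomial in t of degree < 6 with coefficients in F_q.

Since e_{151}(P,P)=e_{151}(Q,Q)=1 and e_{151}(Q,P)=e_{151}(P,Q)^{-1}, expanding e_{151}(33*P + 132*Q,20*P + 14*Q) leaves e(P,Q)^det(M).
Hence e(P,Q) = e(P',Q')^{92} where 92 = 87^{-1} mod 151.
n = 151 = (10010111)_2 (8 bits, wt 5); accumulate f_{151,P'}(Q'+S)/f_{151,P'}(S) along the 7-step ladder.
f_P(D_Q)/f_Q(D_P) = 72571624098429 + 85409278043007*t + 2074648742367*t^2 + 58368827168522*t^3 + 141150148109183*t^4 + 83401138432259*t^5.
(72571624098429 + 85409278043007*t + 2074648742367*t^2 + 58368827168522*t^3 + 141150148109183*t^4 + 83401138432259*t^5)^{92} mod (177568510730119,f) = 105409583344316 + 21675452864848*t + 59052543897894*t^2 + 122400391727384*t^3 + 159223832857182*t^4 + 75737294044596*t^5.

105409583344316 + 21675452864848*t + 59052543897894*t^2 + 122400391727384*t^3 + 159223832857182*t^4 + 75737294044596*t^5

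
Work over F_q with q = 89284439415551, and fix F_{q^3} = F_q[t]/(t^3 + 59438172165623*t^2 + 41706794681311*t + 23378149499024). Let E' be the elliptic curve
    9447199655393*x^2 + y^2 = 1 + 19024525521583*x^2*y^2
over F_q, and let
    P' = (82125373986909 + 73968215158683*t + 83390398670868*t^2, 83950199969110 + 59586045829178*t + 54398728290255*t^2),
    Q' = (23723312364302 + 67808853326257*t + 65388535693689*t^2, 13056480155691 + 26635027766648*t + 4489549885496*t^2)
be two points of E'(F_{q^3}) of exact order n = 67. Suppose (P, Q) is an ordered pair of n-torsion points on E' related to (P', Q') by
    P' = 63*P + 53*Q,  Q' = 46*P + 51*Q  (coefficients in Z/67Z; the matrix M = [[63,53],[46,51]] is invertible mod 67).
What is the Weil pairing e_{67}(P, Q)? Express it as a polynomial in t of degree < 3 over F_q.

57187328641537 + 35237968754058*t + 9782042845251*t^2

e_{67} is bilinear + alternating on E[67], so e_{67}(63*P + 53*Q, 46*P + 51*Q) = e_{67}(P,Q)^(63*51-53*46).
Hence e(P,Q) = e(P',Q')^{30} where 30 = 38^{-1} mod 67.
Edwards->Montgomery: u=(1+y)/(1-y), v=u/x -> 53251716519201v^2=u^3+69023580086716u^2+u; then x_W=42247888241228u+4745287529496: y^2=x^3+32263648873504*x+61955027901628.
n = 67 = (1000011)_2 (7 bits, wt 3); accumulate f_{67,P'}(Q'+S)/f_{67,P'}(S) along the 6-step ladder.
f_P(D_Q)/f_Q(D_P) = 9686645987303 + 38399833905918*t + 37828569627317*t^2.
e_{67}(P,Q) = (9686645987303 + 38399833905918*t + 37828569627317*t^2)^{30} = 57187328641537 + 35237968754058*t + 9782042845251*t^2.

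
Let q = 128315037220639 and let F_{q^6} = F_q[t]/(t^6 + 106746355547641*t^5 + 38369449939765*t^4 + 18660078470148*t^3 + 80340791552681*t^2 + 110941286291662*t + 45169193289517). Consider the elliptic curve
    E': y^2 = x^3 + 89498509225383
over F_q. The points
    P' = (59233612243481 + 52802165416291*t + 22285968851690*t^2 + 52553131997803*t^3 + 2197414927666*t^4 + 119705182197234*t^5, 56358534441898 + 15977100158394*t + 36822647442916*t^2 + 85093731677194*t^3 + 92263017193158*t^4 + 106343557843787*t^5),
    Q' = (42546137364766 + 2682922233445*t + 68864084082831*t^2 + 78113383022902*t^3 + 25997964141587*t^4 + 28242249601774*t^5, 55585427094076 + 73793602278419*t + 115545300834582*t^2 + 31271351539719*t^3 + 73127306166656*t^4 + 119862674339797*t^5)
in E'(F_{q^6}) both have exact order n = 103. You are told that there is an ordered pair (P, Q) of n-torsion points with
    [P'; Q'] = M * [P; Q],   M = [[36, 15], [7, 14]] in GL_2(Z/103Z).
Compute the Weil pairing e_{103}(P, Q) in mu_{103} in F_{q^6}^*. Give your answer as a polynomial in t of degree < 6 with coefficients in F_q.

Since e_{103}(P,P)=e_{103}(Q,Q)=1 and e_{103}(Q,P)=e_{103}(P,Q)^{-1}, expanding e_{103}(36*P + 15*Q,7*P + 14*Q) leaves e(P,Q)^det(M).
So e_{103}(P,Q) = e_{103}(P',Q')^{95}, since 90*95 = 1 mod 103.
Double-and-add over 1100111: 7-1 doublings, 5-1 additions; each step l_{T,T}/v_{2T} or l_{T,P'}/v at Q'+S for random S.
Result: e(P',Q') = 117569709654337 + 74724469047407*t + 62808630985056*t^2 + 52396965452628*t^3 + 57189828737901*t^4 + 46113050276161*t^5.
(117569709654337 + 74724469047407*t + 62808630985056*t^2 + 52396965452628*t^3 + 57189828737901*t^4 + 46113050276161*t^5)^{95} mod (128315037220639,f) = 94687949606595 + 127527981731231*t + 74801133070143*t^2 + 111060479739737*t^3 + 34193355063598*t^4 + 69676193294325*t^5.

94687949606595 + 127527981731231*t + 74801133070143*t^2 + 111060479739737*t^3 + 34193355063598*t^4 + 69676193294325*t^5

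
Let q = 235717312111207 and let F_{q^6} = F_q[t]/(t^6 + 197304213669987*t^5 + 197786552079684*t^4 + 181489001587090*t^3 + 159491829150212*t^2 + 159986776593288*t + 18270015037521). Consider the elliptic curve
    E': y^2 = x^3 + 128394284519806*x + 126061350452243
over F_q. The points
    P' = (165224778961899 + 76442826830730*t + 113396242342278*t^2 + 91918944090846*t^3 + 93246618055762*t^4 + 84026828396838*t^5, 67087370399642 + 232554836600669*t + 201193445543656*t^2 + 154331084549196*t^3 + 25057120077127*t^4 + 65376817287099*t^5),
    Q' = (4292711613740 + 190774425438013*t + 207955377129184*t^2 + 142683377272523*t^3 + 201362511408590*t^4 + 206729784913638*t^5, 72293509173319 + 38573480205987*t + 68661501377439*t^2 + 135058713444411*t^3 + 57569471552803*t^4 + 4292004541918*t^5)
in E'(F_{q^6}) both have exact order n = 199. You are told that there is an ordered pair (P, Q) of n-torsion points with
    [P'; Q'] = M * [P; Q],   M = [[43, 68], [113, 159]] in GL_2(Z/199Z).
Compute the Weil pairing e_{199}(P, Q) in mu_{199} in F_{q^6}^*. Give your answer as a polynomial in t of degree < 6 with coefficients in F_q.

104206184612860 + 107403456959653*t + 124225496827458*t^2 + 207767845759991*t^3 + 42021706024567*t^4 + 172858722631386*t^5

e_{199}(aP+bQ,cP+dQ) = e_{199}(P,Q)^(ad-bc); with (a,b,c,d)=(43,68,113,159) this gives the det-199 law.
det(M) mod 199 = 148; its inverse in (Z/199)^* is 39 (check: 148*39 mod 199 = 1).
Build f_{199,P'} and f_{199,Q'} via the 8-bit ladder of 199=11000111_2; evaluate at shifted divisors; quotient in F_{235717312111207^6}.
The quotient is 36813393899544 + 61254161141706*t + 105821915283432*t^2 + 99952310775165*t^3 + 115323649618307*t^4 + 204914922100303*t^5.
Hence e(P,Q) = 104206184612860 + 107403456959653*t + 124225496827458*t^2 + 207767845759991*t^3 + 42021706024567*t^4 + 172858722631386*t^5 in F_{235717312111207^6}^*.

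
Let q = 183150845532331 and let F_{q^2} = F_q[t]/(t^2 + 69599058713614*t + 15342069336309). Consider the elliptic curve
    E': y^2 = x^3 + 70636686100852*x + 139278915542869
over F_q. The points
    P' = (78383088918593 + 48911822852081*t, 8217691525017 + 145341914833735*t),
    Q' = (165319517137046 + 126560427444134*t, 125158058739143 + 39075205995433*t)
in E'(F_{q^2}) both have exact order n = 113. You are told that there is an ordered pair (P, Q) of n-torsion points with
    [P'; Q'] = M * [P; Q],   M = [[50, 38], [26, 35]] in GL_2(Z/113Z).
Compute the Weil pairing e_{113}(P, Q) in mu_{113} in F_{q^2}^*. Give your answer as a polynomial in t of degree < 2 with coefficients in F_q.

Alternating bilinearity on E[113] (values in mu_{113} in F_{183150845532331^2}) gives e(P',Q') = e(P,Q)^det(M).
det(M) mod 113 = 84; its inverse in (Z/113)^* is 74 (check: 84*74 mod 113 = 1).
n = 113 = (1110001)_2 (7 bits, wt 4); accumulate f_{113,P'}(Q'+S)/f_{113,P'}(S) along the 6-step ladder.
The quotient is 47742246422893 + 137173751231291*t.
e_{113}(P,Q) = (47742246422893 + 137173751231291*t)^{74} = 43642077659047 + 35444127355056*t.

43642077659047 + 35444127355056*t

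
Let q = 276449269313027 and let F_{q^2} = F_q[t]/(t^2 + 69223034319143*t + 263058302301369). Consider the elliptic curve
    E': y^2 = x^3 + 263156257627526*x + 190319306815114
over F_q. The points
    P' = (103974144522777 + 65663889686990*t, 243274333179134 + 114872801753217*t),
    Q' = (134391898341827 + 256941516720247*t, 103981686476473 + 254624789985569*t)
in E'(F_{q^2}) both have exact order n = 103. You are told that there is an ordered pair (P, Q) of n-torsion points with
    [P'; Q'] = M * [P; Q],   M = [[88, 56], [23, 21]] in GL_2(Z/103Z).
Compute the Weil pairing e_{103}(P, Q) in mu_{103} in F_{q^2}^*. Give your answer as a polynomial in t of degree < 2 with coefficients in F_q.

28543191118765 + 6977914289891*t

e_{103}(aP+bQ,cP+dQ) = e_{103}(P,Q)^(ad-bc); with (a,b,c,d)=(88,56,23,21) this gives the det-103 law.
So e_{103}(P,Q) = e_{103}(P',Q')^{87}, since 45*87 = 1 mod 103.
n = 103 = (1100111)_2 (7 bits, wt 5); accumulate f_{103,P'}(Q'+S)/f_{103,P'}(S) along the 6-step ladder.
So e_{103}(P',Q') = 76472560062003 + 232584440148401*t.
Finally e_{103}(P,Q) = 28543191118765 + 6977914289891*t.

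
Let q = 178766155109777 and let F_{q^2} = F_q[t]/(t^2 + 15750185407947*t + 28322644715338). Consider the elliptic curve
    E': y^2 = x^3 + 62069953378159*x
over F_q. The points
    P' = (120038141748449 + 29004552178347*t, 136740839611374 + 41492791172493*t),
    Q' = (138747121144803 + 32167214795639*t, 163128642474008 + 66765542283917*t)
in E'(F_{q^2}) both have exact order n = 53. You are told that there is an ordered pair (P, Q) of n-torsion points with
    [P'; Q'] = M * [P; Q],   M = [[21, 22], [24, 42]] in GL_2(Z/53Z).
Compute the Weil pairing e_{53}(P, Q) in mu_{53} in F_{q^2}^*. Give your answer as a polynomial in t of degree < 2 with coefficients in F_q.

79559137017983 + 127620209507733*t

e_{53} is bilinear + alternating on E[53], so e_{53}(21*P + 22*Q, 24*P + 42*Q) = e_{53}(P,Q)^(21*42-22*24).
21*42 - 22*24 = 354; reduced mod 53: det = 36, inverse 28.
Build f_{53,P'} and f_{53,Q'} via the 6-bit ladder of 53=110101_2; evaluate at shifted divisors; quotient in F_{178766155109777^2}.
e_{53}(P',Q') = 32287856762235 + 68430880984724*t.
Finally e_{53}(P,Q) = 79559137017983 + 127620209507733*t.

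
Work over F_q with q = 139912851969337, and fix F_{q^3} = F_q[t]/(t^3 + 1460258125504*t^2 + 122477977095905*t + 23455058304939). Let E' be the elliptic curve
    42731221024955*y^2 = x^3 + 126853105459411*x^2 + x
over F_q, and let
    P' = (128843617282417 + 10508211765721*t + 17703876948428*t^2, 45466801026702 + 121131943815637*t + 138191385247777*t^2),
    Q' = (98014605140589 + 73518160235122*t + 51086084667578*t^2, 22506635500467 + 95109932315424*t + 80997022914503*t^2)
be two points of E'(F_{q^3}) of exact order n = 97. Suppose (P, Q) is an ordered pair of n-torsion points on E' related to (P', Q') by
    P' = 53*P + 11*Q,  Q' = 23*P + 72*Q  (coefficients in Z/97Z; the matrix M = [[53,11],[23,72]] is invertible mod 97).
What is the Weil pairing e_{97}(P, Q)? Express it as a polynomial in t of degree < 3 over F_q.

64536572938845 + 79235972137428*t + 68832896245078*t^2

Since e_{97}(P,P)=e_{97}(Q,Q)=1 and e_{97}(Q,P)=e_{97}(P,Q)^{-1}, expanding e_{97}(53*P + 11*Q,23*P + 72*Q) leaves e(P,Q)^det(M).
So e_{97}(P,Q) = e_{97}(P',Q')^{41}, since 71*41 = 1 mod 97.
(x,y)|->(23218173738316x+42146369924009,23218173738316y) sends E' to y^2=x^3+124839445696145*x+73722749560569.
n = 97 = (1100001)_2 (7 bits, wt 3); accumulate f_{97,P'}(Q'+S)/f_{97,P'}(S) along the 6-step ladder.
f_P(D_Q)/f_Q(D_P) = 111791504941056 + 56130851143928*t + 28148246853291*t^2.
Hence e(P,Q) = 64536572938845 + 79235972137428*t + 68832896245078*t^2 in F_{139912851969337^3}^*.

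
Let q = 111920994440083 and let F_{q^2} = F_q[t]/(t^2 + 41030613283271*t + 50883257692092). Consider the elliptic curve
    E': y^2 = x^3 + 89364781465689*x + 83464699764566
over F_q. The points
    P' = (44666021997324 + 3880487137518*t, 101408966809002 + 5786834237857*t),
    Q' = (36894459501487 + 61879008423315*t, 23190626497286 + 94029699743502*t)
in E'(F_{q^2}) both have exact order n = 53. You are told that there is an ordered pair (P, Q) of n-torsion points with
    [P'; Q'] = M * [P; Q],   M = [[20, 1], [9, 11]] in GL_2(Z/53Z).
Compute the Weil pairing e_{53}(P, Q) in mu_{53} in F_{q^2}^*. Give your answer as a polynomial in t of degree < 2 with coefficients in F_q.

65211753088202 + 47063201850822*t

The 53-Weil pairing on E[53] over F_{111920994440083} is alternating-bilinear: e_{53}(P',Q') = e_{53}(P,Q)^det(M).
20*11 - 1*9 = 211; reduced mod 53: det = 52, inverse 52.
Run Miller on y^2=x^3+89364781465689*x+83464699764566 over F_{111920994440083}: ladder 110101 (6 bits); e = f_P(D_Q)/f_Q(D_P).
The quotient is 110758151790992 + 64857792589261*t.
Finally e_{53}(P,Q) = 65211753088202 + 47063201850822*t.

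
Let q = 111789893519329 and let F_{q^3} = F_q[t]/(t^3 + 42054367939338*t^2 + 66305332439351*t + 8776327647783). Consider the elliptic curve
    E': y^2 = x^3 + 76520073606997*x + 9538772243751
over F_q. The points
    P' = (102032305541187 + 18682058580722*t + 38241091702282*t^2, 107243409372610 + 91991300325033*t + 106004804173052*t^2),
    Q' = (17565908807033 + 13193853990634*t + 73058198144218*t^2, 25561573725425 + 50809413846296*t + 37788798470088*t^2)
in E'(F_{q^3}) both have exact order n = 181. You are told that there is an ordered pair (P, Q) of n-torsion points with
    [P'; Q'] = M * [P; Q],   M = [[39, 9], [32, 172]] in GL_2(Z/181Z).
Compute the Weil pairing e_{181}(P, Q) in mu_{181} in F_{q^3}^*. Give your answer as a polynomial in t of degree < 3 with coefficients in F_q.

106626535325145 + 23589862668120*t + 38649103720849*t^2

Alternating bilinearity on E[181] (values in mu_{181} in F_{111789893519329^3}) gives e(P',Q') = e(P,Q)^det(M).
det(M) mod 181 = 85; its inverse in (Z/181)^* is 115 (check: 85*115 mod 181 = 1).
8-bit Miller (10110101) on E'/F_{111789893519329} with a'=76520073606997, b'=9538772243751: accumulate tangent/chord ratios at Q'+S and P'+S'.
The quotient is 48725580542173 + 59163038234095*t + 108893801993161*t^2.
Thus e_{181}(P,Q) = 106626535325145 + 23589862668120*t + 38649103720849*t^2.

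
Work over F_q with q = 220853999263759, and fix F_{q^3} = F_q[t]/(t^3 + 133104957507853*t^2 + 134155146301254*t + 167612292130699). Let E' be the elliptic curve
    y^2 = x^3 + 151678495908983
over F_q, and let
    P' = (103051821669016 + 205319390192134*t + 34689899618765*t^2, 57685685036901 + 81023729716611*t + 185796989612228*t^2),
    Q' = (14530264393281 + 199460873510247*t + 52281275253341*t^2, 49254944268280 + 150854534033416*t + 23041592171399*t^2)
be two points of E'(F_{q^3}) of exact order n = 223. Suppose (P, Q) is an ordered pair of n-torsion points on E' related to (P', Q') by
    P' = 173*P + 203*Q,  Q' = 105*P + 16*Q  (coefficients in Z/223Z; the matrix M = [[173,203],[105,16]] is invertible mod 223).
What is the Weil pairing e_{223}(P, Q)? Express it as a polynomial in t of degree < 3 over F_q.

e_{223} is bilinear + alternating on E[223], so e_{223}(173*P + 203*Q, 105*P + 16*Q) = e_{223}(P,Q)^(173*16-203*105).
Inverting 185 mod 223: 88. Thus e_{223}(P,Q) = e(P',Q')^{88}.
n = 223 = (11011111)_2 (8 bits, wt 7); accumulate f_{223,P'}(Q'+S)/f_{223,P'}(S) along the 7-step ladder.
f_P(D_Q)/f_Q(D_P) = 63853823831510 + 143066544786710*t + 35642195530627*t^2.
Finally e_{223}(P,Q) = 203216601819458 + 65855865157001*t + 211760009422720*t^2.

203216601819458 + 65855865157001*t + 211760009422720*t^2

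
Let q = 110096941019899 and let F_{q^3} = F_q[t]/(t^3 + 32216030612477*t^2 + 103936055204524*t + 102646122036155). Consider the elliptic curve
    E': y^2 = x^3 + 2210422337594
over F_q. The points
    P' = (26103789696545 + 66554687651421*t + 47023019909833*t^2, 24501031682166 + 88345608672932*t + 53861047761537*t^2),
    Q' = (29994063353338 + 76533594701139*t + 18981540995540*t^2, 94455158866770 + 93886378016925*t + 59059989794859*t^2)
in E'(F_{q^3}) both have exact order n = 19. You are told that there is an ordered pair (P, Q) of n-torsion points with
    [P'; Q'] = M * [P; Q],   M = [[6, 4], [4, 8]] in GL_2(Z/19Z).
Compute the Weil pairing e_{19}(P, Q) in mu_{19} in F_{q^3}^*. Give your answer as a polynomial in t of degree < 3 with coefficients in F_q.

23877871218204 + 4537550164812*t + 104141905874135*t^2

e_{19}(aP+bQ,cP+dQ) = e_{19}(P,Q)^(ad-bc); with (a,b,c,d)=(6,4,4,8) this gives the det-19 law.
Hence e(P,Q) = e(P',Q')^{3} where 3 = 13^{-1} mod 19.
Miller loop for e_{19} over F_{110096941019899^3}: bits of 19 = 10011; 4 double steps + 2 add steps, l/v at each.
Miller gives e_{19}(P',Q') = 41531434448178 + 91618845217958*t + 47223212350993*t^2 in F_{110096941019899^3}.
Raise to 3: e(P,Q) = 23877871218204 + 4537550164812*t + 104141905874135*t^2 in mu_{19}.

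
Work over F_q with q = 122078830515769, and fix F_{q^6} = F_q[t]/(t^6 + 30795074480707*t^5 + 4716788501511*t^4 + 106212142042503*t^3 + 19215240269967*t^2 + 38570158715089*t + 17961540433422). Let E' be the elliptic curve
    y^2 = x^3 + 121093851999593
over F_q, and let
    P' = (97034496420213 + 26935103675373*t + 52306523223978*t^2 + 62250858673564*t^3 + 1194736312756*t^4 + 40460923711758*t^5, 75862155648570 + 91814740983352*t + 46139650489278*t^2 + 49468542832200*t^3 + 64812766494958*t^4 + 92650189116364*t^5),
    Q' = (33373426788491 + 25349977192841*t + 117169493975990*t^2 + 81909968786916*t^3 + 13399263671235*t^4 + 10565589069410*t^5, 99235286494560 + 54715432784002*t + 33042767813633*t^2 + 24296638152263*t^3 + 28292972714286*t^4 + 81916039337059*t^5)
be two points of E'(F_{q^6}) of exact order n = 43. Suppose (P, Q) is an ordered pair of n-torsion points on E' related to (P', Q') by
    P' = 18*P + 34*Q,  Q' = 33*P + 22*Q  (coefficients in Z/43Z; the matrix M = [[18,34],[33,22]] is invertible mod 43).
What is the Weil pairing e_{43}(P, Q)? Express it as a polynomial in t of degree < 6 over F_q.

86301730241920 + 22222866745427*t + 51491347615368*t^2 + 84367679689181*t^3 + 116662673563038*t^4 + 57230379126954*t^5

Since e_{43}(P,P)=e_{43}(Q,Q)=1 and e_{43}(Q,P)=e_{43}(P,Q)^{-1}, expanding e_{43}(18*P + 34*Q,33*P + 22*Q) leaves e(P,Q)^det(M).
det M = 18*22 - 34*33 = -726 = 5 (mod 43); 5^{-1} = 26 (mod 43).
Build f_{43,P'} and f_{43,Q'} via the 6-bit ladder of 43=101011_2; evaluate at shifted divisors; quotient in F_{122078830515769^6}.
Result: e(P',Q') = 78849744760859 + 14561905467886*t + 104078965261358*t^2 + 5299035869665*t^3 + 43016622716124*t^4 + 83847596585196*t^5.
(78849744760859 + 14561905467886*t + 104078965261358*t^2 + 5299035869665*t^3 + 43016622716124*t^4 + 83847596585196*t^5)^{26} mod (122078830515769,f) = 86301730241920 + 22222866745427*t + 51491347615368*t^2 + 84367679689181*t^3 + 116662673563038*t^4 + 57230379126954*t^5.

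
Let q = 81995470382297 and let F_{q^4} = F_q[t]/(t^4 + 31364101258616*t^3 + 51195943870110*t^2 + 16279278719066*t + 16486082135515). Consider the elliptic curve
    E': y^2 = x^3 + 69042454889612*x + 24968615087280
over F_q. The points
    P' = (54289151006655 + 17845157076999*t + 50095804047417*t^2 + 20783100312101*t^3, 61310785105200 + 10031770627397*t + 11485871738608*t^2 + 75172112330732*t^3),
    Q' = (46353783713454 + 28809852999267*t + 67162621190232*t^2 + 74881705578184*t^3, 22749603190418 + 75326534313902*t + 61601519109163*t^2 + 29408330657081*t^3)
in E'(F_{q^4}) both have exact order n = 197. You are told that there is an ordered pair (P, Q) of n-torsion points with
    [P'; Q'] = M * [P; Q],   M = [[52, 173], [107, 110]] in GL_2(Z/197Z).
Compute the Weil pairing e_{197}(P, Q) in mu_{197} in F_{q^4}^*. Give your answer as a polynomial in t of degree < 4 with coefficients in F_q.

The 197-Weil pairing on E[197] over F_{81995470382297} is alternating-bilinear: e_{197}(P',Q') = e_{197}(P,Q)^det(M).
det M = 52*110 - 173*107 = -12791 = 14 (mod 197); 14^{-1} = 183 (mod 197).
8-bit Miller (11000101) on E'/F_{81995470382297} with a'=69042454889612, b'=24968615087280: accumulate tangent/chord ratios at Q'+S and P'+S'.
e_{197}(P',Q') = 16469147176865 + 70221392438048*t + 35123750343767*t^2 + 68579031542076*t^3.
Thus e_{197}(P,Q) = 62169164222226 + 27060921409556*t + 25918252736475*t^2 + 20590224007410*t^3.

62169164222226 + 27060921409556*t + 25918252736475*t^2 + 20590224007410*t^3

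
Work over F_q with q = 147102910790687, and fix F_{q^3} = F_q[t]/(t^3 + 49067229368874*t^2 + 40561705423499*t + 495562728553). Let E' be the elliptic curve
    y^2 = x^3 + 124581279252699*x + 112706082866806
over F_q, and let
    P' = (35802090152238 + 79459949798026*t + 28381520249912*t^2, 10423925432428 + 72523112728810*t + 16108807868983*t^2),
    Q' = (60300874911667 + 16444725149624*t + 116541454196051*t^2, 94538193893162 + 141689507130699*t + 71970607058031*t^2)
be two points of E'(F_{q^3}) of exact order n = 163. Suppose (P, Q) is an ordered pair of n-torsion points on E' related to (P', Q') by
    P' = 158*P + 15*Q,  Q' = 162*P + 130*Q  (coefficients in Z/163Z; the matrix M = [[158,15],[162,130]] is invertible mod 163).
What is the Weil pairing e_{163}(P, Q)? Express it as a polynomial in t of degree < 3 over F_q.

The 163-Weil pairing on E[163] over F_{147102910790687} is alternating-bilinear: e_{163}(P',Q') = e_{163}(P,Q)^det(M).
Inverting 17 mod 163: 48. Thus e_{163}(P,Q) = e(P',Q')^{48}.
Build f_{163,P'} and f_{163,Q'} via the 8-bit ladder of 163=10100011_2; evaluate at shifted divisors; quotient in F_{147102910790687^3}.
The quotient is 27250403168636 + 131062641481344*t + 23147503058354*t^2.
Finally e_{163}(P,Q) = 120393180788200 + 39616606325645*t + 135625159025910*t^2.

120393180788200 + 39616606325645*t + 135625159025910*t^2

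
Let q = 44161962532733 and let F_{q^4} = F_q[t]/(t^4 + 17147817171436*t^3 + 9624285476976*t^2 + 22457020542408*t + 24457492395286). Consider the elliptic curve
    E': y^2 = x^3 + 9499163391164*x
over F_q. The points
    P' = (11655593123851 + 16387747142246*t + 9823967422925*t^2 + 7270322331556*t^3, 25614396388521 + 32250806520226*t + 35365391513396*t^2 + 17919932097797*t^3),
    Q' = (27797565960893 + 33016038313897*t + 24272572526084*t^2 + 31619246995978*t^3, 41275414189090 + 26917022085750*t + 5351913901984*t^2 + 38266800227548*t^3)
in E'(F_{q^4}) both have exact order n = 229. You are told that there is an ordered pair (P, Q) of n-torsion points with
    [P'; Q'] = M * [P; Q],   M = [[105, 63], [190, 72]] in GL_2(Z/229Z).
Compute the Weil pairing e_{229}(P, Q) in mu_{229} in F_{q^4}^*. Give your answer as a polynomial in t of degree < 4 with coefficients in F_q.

e_{229} is bilinear + alternating on E[229], so e_{229}(105*P + 63*Q, 190*P + 72*Q) = e_{229}(P,Q)^(105*72-63*190).
det(M) mod 229 = 170; its inverse in (Z/229)^* is 163 (check: 170*163 mod 229 = 1).
n = 229 = (11100101)_2 (8 bits, wt 5); accumulate f_{229,P'}(Q'+S)/f_{229,P'}(S) along the 7-step ladder.
f_P(D_Q)/f_Q(D_P) = 15997427997853 + 43806947002353*t + 27567230769325*t^2 + 11334615551430*t^3.
(15997427997853 + 43806947002353*t + 27567230769325*t^2 + 11334615551430*t^3)^{163} mod (44161962532733,f) = 29550271043846 + 13130986764100*t + 18653618151610*t^2 + 19502476984480*t^3.

29550271043846 + 13130986764100*t + 18653618151610*t^2 + 19502476984480*t^3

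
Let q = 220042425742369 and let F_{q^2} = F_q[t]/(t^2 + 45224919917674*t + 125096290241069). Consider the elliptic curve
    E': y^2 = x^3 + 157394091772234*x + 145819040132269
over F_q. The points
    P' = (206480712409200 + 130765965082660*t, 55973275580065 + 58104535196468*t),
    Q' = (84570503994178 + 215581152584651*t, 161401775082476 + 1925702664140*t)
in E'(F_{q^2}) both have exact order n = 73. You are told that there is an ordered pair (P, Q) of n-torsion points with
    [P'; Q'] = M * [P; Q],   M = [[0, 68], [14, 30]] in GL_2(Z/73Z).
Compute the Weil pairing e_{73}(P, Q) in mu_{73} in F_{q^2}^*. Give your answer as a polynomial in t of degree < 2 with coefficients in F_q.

194759860531091 + 38041796213256*t

Alternating bilinearity on E[73] (values in mu_{73} in F_{220042425742369^2}) gives e(P',Q') = e(P,Q)^det(M).
0*30 - 68*14 = -952; reduced mod 73: det = 70, inverse 24.
Double-and-add over 1001001: 7-1 doublings, 3-1 additions; each step l_{T,T}/v_{2T} or l_{T,P'}/v at Q'+S for random S.
Miller gives e_{73}(P',Q') = 53389947288051 + 89711919855736*t in F_{220042425742369^2}.
e_{73}(P,Q) = (53389947288051 + 89711919855736*t)^{24} = 194759860531091 + 38041796213256*t.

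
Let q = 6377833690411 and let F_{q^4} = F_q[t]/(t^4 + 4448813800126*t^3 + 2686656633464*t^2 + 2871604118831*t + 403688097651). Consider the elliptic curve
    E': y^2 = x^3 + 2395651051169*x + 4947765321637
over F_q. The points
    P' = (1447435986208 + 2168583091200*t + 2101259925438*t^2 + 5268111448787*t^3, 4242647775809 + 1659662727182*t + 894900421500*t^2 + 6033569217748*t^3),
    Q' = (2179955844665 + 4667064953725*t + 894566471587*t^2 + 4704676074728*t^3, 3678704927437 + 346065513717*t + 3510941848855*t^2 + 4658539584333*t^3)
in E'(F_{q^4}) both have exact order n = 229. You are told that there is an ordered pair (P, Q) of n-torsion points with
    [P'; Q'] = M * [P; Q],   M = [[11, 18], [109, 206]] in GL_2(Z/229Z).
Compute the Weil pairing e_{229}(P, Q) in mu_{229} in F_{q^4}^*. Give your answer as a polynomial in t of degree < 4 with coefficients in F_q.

The 229-Weil pairing on E[229] over F_{6377833690411} is alternating-bilinear: e_{229}(P',Q') = e_{229}(P,Q)^det(M).
Hence e(P,Q) = e(P',Q')^{171} where 171 = 75^{-1} mod 229.
Run Miller on y^2=x^3+2395651051169*x+4947765321637 over F_{6377833690411}: ladder 11100101 (8 bits); e = f_P(D_Q)/f_Q(D_P).
Miller gives e_{229}(P',Q') = 101877372038 + 762767536278*t + 6253921747046*t^2 + 1268796410511*t^3 in F_{6377833690411^4}.
(101877372038 + 762767536278*t + 6253921747046*t^2 + 1268796410511*t^3)^{171} mod (6377833690411,f) = 5762597454702 + 5200406663405*t + 1966917400747*t^2 + 496488763702*t^3.

5762597454702 + 5200406663405*t + 1966917400747*t^2 + 496488763702*t^3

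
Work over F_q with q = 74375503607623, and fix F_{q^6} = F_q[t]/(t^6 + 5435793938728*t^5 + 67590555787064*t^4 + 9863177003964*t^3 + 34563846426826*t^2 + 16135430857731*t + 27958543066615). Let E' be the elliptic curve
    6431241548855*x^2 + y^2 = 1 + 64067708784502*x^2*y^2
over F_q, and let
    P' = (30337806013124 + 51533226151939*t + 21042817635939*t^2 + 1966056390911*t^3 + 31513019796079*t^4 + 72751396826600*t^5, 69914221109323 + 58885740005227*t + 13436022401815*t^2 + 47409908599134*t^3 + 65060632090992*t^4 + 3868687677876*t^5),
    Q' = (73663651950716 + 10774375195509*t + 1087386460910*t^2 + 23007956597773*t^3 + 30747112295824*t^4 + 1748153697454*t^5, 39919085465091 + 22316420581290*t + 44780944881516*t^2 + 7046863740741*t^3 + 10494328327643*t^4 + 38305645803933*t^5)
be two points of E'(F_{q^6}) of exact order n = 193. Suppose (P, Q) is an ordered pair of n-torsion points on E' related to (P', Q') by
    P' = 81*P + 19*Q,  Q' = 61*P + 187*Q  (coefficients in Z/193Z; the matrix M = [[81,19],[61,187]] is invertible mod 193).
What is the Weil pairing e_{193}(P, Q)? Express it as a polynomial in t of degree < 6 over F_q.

73116297596 + 26716671386456*t + 50575410569507*t^2 + 32255074386232*t^3 + 69750327286183*t^4 + 49749086644223*t^5

Under M = [[81,19],[61,187]] in GL_2(Z/193), e_{193}(P',Q') = e_{193}(P,Q)^(81*187-19*61 mod 193).
Hence e(P,Q) = e(P',Q')^{107} where 107 = 92^{-1} mod 193.
Edwards a_E,d_E -> Montgomery A=34932958697928,B=61581960025361 -> Weierstrass 44248303877034,26300527963450 via alpha=48937576859371,beta=4184759092994.
8-bit Miller (11000001) on E'/F_{74375503607623} with a'=44248303877034, b'=26300527963450: accumulate tangent/chord ratios at Q'+S and P'+S'.
So e_{193}(P',Q') = 68775802580336 + 23271526121565*t + 7800171199283*t^2 + 66331800647261*t^3 + 6367938824342*t^4 + 20948803505804*t^5.
(68775802580336 + 23271526121565*t + 7800171199283*t^2 + 66331800647261*t^3 + 6367938824342*t^4 + 20948803505804*t^5)^{107} mod (74375503607623,f) = 73116297596 + 26716671386456*t + 50575410569507*t^2 + 32255074386232*t^3 + 69750327286183*t^4 + 49749086644223*t^5.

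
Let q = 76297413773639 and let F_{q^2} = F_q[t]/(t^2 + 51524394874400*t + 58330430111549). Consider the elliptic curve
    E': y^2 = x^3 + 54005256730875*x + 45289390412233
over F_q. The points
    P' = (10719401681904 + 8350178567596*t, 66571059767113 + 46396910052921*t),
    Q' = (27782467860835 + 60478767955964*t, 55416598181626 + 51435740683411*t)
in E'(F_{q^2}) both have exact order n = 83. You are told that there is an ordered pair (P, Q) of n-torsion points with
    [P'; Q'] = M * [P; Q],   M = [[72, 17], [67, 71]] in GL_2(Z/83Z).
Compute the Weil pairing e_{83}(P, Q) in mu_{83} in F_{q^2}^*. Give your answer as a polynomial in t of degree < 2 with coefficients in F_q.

65151434283363 + 25984967572297*t

Under M = [[72,17],[67,71]] in GL_2(Z/83), e_{83}(P',Q') = e_{83}(P,Q)^(72*71-17*67 mod 83).
det M = 72*71 - 17*67 = 3973 = 72 (mod 83); 72^{-1} = 15 (mod 83).
Run Miller on y^2=x^3+54005256730875*x+45289390412233 over F_{76297413773639}: ladder 1010011 (7 bits); e = f_P(D_Q)/f_Q(D_P).
f_P(D_Q)/f_Q(D_P) = 37291791118134 + 36278872869494*t.
Finally e_{83}(P,Q) = 65151434283363 + 25984967572297*t.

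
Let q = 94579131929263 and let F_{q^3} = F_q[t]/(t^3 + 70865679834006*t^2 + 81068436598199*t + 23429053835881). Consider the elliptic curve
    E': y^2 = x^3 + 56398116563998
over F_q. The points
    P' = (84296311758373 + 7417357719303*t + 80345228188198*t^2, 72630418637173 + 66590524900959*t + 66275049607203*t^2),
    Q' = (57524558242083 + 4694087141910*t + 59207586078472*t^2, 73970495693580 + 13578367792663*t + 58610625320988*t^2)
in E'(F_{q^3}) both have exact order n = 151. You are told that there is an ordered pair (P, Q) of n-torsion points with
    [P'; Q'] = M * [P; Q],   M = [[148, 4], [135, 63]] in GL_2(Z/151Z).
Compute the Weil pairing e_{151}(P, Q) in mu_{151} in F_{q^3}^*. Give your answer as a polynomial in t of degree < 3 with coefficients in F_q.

15528745613902 + 3515772812748*t + 71825060957042*t^2

Since e_{151}(P,P)=e_{151}(Q,Q)=1 and e_{151}(Q,P)=e_{151}(P,Q)^{-1}, expanding e_{151}(148*P + 4*Q,135*P + 63*Q) leaves e(P,Q)^det(M).
Inverting 26 mod 151: 122. Thus e_{151}(P,Q) = e(P',Q')^{122}.
Run Miller on y^2=x^3+56398116563998 over F_{94579131929263}: ladder 10010111 (8 bits); e = f_P(D_Q)/f_Q(D_P).
e_{151}(P',Q') = 46996389717415 + 15510493923593*t + 77637343608772*t^2.
Finally e_{151}(P,Q) = 15528745613902 + 3515772812748*t + 71825060957042*t^2.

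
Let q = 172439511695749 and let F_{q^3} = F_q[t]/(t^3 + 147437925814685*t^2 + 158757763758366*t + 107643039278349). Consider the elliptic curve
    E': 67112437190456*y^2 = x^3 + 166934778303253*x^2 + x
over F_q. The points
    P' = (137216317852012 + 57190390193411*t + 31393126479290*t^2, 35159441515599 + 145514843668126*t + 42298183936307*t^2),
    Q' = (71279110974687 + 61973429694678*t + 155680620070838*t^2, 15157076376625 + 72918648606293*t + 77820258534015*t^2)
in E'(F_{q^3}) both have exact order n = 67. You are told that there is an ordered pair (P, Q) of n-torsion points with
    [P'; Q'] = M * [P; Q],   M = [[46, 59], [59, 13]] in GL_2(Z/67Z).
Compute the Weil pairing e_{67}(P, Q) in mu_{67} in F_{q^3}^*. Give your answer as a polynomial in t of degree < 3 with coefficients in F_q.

144440708179555 + 94215151786319*t + 131848675000286*t^2

The 67-Weil pairing on E[67] over F_{172439511695749} is alternating-bilinear: e_{67}(P',Q') = e_{67}(P,Q)^det(M).
det M = 46*13 - 59*59 = -2883 = 65 (mod 67); 65^{-1} = 33 (mod 67).
(x,y)|->(71775356778197x+67003704643440,71775356778197y) sends E' to y^2=x^3+58604939987803.
n = 67 = (1000011)_2 (7 bits, wt 3); accumulate f_{67,P'}(Q'+S)/f_{67,P'}(S) along the 6-step ladder.
Miller gives e_{67}(P',Q') = 56885172359048 + 35918881508711*t + 44101458684698*t^2 in F_{172439511695749^3}.
Thus e_{67}(P,Q) = 144440708179555 + 94215151786319*t + 131848675000286*t^2.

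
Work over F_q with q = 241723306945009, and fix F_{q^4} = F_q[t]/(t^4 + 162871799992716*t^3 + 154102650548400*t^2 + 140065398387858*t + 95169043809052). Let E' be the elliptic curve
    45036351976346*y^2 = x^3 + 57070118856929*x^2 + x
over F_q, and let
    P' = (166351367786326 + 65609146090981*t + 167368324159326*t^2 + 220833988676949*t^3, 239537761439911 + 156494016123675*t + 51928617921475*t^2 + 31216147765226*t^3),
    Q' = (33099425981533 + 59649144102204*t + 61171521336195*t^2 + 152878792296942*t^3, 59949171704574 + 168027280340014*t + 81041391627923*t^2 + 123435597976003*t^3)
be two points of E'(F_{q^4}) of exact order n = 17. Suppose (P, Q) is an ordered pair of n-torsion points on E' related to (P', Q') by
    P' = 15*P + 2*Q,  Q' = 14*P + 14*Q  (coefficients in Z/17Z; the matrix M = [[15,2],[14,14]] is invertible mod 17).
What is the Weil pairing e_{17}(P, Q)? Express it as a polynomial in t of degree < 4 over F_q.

71456318309468 + 158589605596008*t + 63303593467301*t^2 + 76550151652360*t^3

Under M = [[15,2],[14,14]] in GL_2(Z/17), e_{17}(P',Q') = e_{17}(P,Q)^(15*14-2*14 mod 17).
So e_{17}(P,Q) = e_{17}(P',Q')^{10}, since 12*10 = 1 mod 17.
(x,y)|->(114489632309602x+148206308577136,114489632309602y) sends E' to y^2=x^3+1721239203513*x+35714279287640.
n = 17 = (10001)_2 (5 bits, wt 2); accumulate f_{17,P'}(Q'+S)/f_{17,P'}(S) along the 4-step ladder.
So e_{17}(P',Q') = 119075372073323 + 125975432378666*t + 90774415204805*t^2 + 57935014044000*t^3.
Thus e_{17}(P,Q) = 71456318309468 + 158589605596008*t + 63303593467301*t^2 + 76550151652360*t^3.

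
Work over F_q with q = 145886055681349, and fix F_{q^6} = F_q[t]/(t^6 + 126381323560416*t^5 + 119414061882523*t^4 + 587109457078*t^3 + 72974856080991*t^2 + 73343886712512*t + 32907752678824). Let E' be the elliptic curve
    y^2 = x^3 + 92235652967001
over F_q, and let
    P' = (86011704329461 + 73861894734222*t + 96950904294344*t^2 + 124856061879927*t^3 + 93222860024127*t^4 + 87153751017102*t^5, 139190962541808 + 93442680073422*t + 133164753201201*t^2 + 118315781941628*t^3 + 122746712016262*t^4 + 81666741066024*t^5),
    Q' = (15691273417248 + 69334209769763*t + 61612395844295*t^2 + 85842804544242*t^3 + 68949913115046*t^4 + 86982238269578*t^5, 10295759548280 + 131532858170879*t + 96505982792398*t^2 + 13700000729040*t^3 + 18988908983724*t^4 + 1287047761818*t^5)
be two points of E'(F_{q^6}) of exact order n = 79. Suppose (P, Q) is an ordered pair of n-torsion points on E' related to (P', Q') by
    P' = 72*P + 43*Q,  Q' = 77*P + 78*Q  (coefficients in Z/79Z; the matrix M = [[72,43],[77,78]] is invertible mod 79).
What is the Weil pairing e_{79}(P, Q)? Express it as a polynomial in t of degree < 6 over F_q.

Alternating bilinearity on E[79] (values in mu_{79} in F_{145886055681349^6}) gives e(P',Q') = e(P,Q)^det(M).
72*78 - 43*77 = 2305; reduced mod 79: det = 14, inverse 17.
7-bit Miller (1001111) on E'/F_{145886055681349} with a'=0, b'=92235652967001: accumulate tangent/chord ratios at Q'+S and P'+S'.
f_P(D_Q)/f_Q(D_P) = 141964463998357 + 112032418203205*t + 2174649206542*t^2 + 99972209714335*t^3 + 79530279306316*t^4 + 101939240414311*t^5.
Finally e_{79}(P,Q) = 102871306812227 + 3201196974026*t + 1204476348398*t^2 + 38558260191190*t^3 + 62917389293070*t^4 + 47712167421378*t^5.

102871306812227 + 3201196974026*t + 1204476348398*t^2 + 38558260191190*t^3 + 62917389293070*t^4 + 47712167421378*t^5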